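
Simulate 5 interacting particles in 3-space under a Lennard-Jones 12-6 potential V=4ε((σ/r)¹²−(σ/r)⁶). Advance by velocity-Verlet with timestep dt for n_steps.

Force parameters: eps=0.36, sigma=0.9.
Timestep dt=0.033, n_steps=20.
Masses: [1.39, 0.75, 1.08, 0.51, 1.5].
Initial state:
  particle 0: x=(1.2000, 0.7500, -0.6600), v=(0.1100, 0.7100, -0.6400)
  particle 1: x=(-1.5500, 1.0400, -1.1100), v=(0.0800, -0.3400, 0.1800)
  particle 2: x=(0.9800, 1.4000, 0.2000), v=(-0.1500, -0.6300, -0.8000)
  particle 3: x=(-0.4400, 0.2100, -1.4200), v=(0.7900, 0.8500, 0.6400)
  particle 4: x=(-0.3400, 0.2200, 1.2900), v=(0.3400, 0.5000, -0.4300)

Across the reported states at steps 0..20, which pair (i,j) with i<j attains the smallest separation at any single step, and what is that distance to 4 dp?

step 0: x0=(1.2000, 0.7500, -0.6600) x1=(-1.5500, 1.0400, -1.1100) x2=(0.9800, 1.4000, 0.2000) x3=(-0.4400, 0.2100, -1.4200) x4=(-0.3400, 0.2200, 1.2900)
step 1: x0=(1.2035, 0.7736, -0.6808) x1=(-1.5472, 1.0286, -1.1041) x2=(0.9751, 1.3789, 0.1732) x3=(-0.4142, 0.2383, -1.3988) x4=(-0.3288, 0.2365, 1.2758)
step 2: x0=(1.2069, 0.7976, -0.7012) x1=(-1.5439, 1.0170, -1.0983) x2=(0.9704, 1.3573, 0.1458) x3=(-0.3888, 0.2670, -1.3773) x4=(-0.3175, 0.2530, 1.2616)
step 3: x0=(1.2101, 0.8219, -0.7211) x1=(-1.5402, 1.0050, -1.0926) x2=(0.9658, 1.3354, 0.1179) x3=(-0.3639, 0.2963, -1.3556) x4=(-0.3063, 0.2696, 1.2473)
step 4: x0=(1.2132, 0.8461, -0.7411) x1=(-1.5360, 0.9928, -1.0870) x2=(0.9612, 1.3134, 0.0899) x3=(-0.3396, 0.3260, -1.3336) x4=(-0.2950, 0.2861, 1.2331)
step 5: x0=(1.2164, 0.8700, -0.7615) x1=(-1.5313, 0.9803, -1.0815) x2=(0.9563, 1.2918, 0.0626) x3=(-0.3157, 0.3561, -1.3114) x4=(-0.2837, 0.3027, 1.2188)
step 6: x0=(1.2199, 0.8932, -0.7834) x1=(-1.5261, 0.9676, -1.0761) x2=(0.9508, 1.2710, 0.0371) x3=(-0.2924, 0.3868, -1.2890) x4=(-0.2724, 0.3193, 1.2045)
step 7: x0=(1.2242, 0.9153, -0.8078) x1=(-1.5204, 0.9546, -1.0708) x2=(0.9443, 1.2517, 0.0148) x3=(-0.2696, 0.4179, -1.2662) x4=(-0.2611, 0.3359, 1.1901)
step 8: x0=(1.2295, 0.9359, -0.8354) x1=(-1.5141, 0.9413, -1.0655) x2=(0.9362, 1.2340, -0.0034) x3=(-0.2473, 0.4495, -1.2432) x4=(-0.2497, 0.3525, 1.1757)
step 9: x0=(1.2358, 0.9554, -0.8664) x1=(-1.5072, 0.9279, -1.0603) x2=(0.9266, 1.2178, -0.0173) x3=(-0.2254, 0.4816, -1.2199) x4=(-0.2383, 0.3691, 1.1613)
step 10: x0=(1.2430, 0.9740, -0.9001) x1=(-1.4997, 0.9142, -1.0552) x2=(0.9157, 1.2026, -0.0278) x3=(-0.2039, 0.5141, -1.1962) x4=(-0.2269, 0.3858, 1.1468)
step 11: x0=(1.2506, 0.9921, -0.9354) x1=(-1.4916, 0.9004, -1.0502) x2=(0.9038, 1.1879, -0.0362) x3=(-0.1828, 0.5471, -1.1723) x4=(-0.2155, 0.4025, 1.1323)
step 12: x0=(1.2583, 1.0100, -0.9713) x1=(-1.4828, 0.8863, -1.0451) x2=(0.8916, 1.1733, -0.0439) x3=(-0.1621, 0.5806, -1.1480) x4=(-0.2040, 0.4192, 1.1178)
step 13: x0=(1.2658, 1.0279, -1.0073) x1=(-1.4734, 0.8722, -1.0401) x2=(0.8792, 1.1586, -0.0516) x3=(-0.1415, 0.6146, -1.1233) x4=(-0.1925, 0.4359, 1.1031)
step 14: x0=(1.2729, 1.0457, -1.0429) x1=(-1.4634, 0.8579, -1.0352) x2=(0.8668, 1.1437, -0.0599) x3=(-0.1211, 0.6490, -1.0983) x4=(-0.1809, 0.4527, 1.0885)
step 15: x0=(1.2795, 1.0636, -1.0779) x1=(-1.4527, 0.8435, -1.0303) x2=(0.8545, 1.1286, -0.0690) x3=(-0.1007, 0.6839, -1.0728) x4=(-0.1693, 0.4695, 1.0737)
step 16: x0=(1.2856, 1.0814, -1.1122) x1=(-1.4413, 0.8290, -1.0253) x2=(0.8423, 1.1134, -0.0791) x3=(-0.0801, 0.7193, -1.0468) x4=(-0.1577, 0.4863, 1.0589)
step 17: x0=(1.2912, 1.0992, -1.1458) x1=(-1.4293, 0.8145, -1.0204) x2=(0.8302, 1.0979, -0.0903) x3=(-0.0592, 0.7552, -1.0202) x4=(-0.1460, 0.5032, 1.0439)
step 18: x0=(1.2961, 1.1169, -1.1787) x1=(-1.4166, 0.8000, -1.0154) x2=(0.8180, 1.0823, -0.1026) x3=(-0.0377, 0.7915, -0.9928) x4=(-0.1342, 0.5201, 1.0289)
step 19: x0=(1.3005, 1.1345, -1.2110) x1=(-1.4034, 0.7854, -1.0105) x2=(0.8055, 1.0665, -0.1160) x3=(-0.0154, 0.8284, -0.9646) x4=(-0.1223, 0.5371, 1.0137)
step 20: x0=(1.3043, 1.1520, -1.2425) x1=(-1.3895, 0.7709, -1.0055) x2=(0.7928, 1.0504, -0.1307) x3=(0.0082, 0.8658, -0.9353) x4=(-0.1104, 0.5541, 0.9984)

pair (0,2), distance 0.9312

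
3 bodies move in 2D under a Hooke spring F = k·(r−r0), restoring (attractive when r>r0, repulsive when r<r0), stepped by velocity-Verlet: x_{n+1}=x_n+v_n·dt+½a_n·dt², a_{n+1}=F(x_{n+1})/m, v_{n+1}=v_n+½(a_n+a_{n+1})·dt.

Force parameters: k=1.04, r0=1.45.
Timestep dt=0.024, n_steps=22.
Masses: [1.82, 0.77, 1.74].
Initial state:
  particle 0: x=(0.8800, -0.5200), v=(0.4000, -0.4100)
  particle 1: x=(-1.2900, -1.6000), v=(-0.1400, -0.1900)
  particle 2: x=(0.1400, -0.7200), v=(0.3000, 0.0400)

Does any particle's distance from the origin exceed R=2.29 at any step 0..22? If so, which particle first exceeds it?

no

step 0: x0=(0.8800, -0.5200) x1=(-1.2900, -1.6000) x2=(0.1400, -0.7200)
step 1: x0=(0.8896, -0.5299) x1=(-1.2929, -1.6043) x2=(0.1471, -0.7191)
step 2: x0=(0.8991, -0.5399) x1=(-1.2950, -1.6083) x2=(0.1538, -0.7183)
step 3: x0=(0.9085, -0.5499) x1=(-1.2963, -1.6117) x2=(0.1603, -0.7176)
step 4: x0=(0.9178, -0.5601) x1=(-1.2967, -1.6148) x2=(0.1664, -0.7170)
step 5: x0=(0.9271, -0.5703) x1=(-1.2961, -1.6173) x2=(0.1722, -0.7165)
step 6: x0=(0.9363, -0.5807) x1=(-1.2947, -1.6195) x2=(0.1778, -0.7160)
step 7: x0=(0.9454, -0.5911) x1=(-1.2924, -1.6212) x2=(0.1830, -0.7157)
step 8: x0=(0.9544, -0.6017) x1=(-1.2892, -1.6224) x2=(0.1879, -0.7155)
step 9: x0=(0.9633, -0.6123) x1=(-1.2851, -1.6232) x2=(0.1925, -0.7153)
step 10: x0=(0.9722, -0.6231) x1=(-1.2801, -1.6236) x2=(0.1968, -0.7152)
step 11: x0=(0.9809, -0.6340) x1=(-1.2742, -1.6235) x2=(0.2007, -0.7152)
step 12: x0=(0.9896, -0.6449) x1=(-1.2674, -1.6230) x2=(0.2044, -0.7153)
step 13: x0=(0.9982, -0.6560) x1=(-1.2596, -1.6221) x2=(0.2077, -0.7155)
step 14: x0=(1.0067, -0.6673) x1=(-1.2510, -1.6208) x2=(0.2108, -0.7157)
step 15: x0=(1.0151, -0.6786) x1=(-1.2415, -1.6190) x2=(0.2135, -0.7160)
step 16: x0=(1.0234, -0.6900) x1=(-1.2310, -1.6168) x2=(0.2159, -0.7163)
step 17: x0=(1.0317, -0.7016) x1=(-1.2197, -1.6143) x2=(0.2181, -0.7167)
step 18: x0=(1.0398, -0.7133) x1=(-1.2076, -1.6113) x2=(0.2199, -0.7171)
step 19: x0=(1.0479, -0.7251) x1=(-1.1945, -1.6080) x2=(0.2215, -0.7176)
step 20: x0=(1.0558, -0.7370) x1=(-1.1807, -1.6043) x2=(0.2228, -0.7181)
step 21: x0=(1.0637, -0.7490) x1=(-1.1660, -1.6003) x2=(0.2238, -0.7187)
step 22: x0=(1.0715, -0.7612) x1=(-1.1505, -1.5959) x2=(0.2245, -0.7193)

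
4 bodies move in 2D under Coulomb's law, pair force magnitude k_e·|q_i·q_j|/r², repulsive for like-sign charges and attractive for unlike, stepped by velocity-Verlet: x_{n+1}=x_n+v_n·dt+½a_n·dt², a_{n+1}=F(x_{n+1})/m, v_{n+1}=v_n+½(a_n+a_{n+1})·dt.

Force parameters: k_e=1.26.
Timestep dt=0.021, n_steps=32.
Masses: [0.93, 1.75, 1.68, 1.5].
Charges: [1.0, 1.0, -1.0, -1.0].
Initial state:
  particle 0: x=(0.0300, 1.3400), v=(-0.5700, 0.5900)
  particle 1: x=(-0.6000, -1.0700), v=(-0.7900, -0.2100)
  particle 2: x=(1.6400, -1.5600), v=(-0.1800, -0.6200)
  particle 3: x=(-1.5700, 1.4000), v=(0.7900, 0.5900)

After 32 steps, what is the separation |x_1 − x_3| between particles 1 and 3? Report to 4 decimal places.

2.9999

step 0: x0=(0.0300, 1.3400) x1=(-0.6000, -1.0700) x2=(1.6400, -1.5600) x3=(-1.5700, 1.4000)
step 1: x0=(0.0179, 1.3524) x1=(-0.6166, -1.0744) x2=(1.6362, -1.5730) x3=(-1.5533, 1.4124)
step 2: x0=(0.0057, 1.3649) x1=(-0.6331, -1.0789) x2=(1.6323, -1.5860) x3=(-1.5365, 1.4247)
step 3: x0=(-0.0068, 1.3774) x1=(-0.6496, -1.0833) x2=(1.6284, -1.5989) x3=(-1.5195, 1.4370)
step 4: x0=(-0.0194, 1.3900) x1=(-0.6661, -1.0878) x2=(1.6244, -1.6119) x3=(-1.5024, 1.4492)
step 5: x0=(-0.0323, 1.4026) x1=(-0.6826, -1.0923) x2=(1.6203, -1.6248) x3=(-1.4851, 1.4614)
step 6: x0=(-0.0454, 1.4153) x1=(-0.6990, -1.0968) x2=(1.6162, -1.6376) x3=(-1.4676, 1.4736)
step 7: x0=(-0.0588, 1.4281) x1=(-0.7154, -1.1013) x2=(1.6120, -1.6505) x3=(-1.4499, 1.4857)
step 8: x0=(-0.0725, 1.4409) x1=(-0.7318, -1.1059) x2=(1.6078, -1.6633) x3=(-1.4321, 1.4978)
step 9: x0=(-0.0864, 1.4537) x1=(-0.7481, -1.1104) x2=(1.6035, -1.6761) x3=(-1.4140, 1.5098)
step 10: x0=(-0.1006, 1.4666) x1=(-0.7644, -1.1150) x2=(1.5992, -1.6889) x3=(-1.3957, 1.5218)
step 11: x0=(-0.1151, 1.4796) x1=(-0.7807, -1.1196) x2=(1.5948, -1.7016) x3=(-1.3772, 1.5337)
step 12: x0=(-0.1300, 1.4926) x1=(-0.7969, -1.1242) x2=(1.5903, -1.7144) x3=(-1.3585, 1.5456)
step 13: x0=(-0.1452, 1.5057) x1=(-0.8131, -1.1288) x2=(1.5858, -1.7271) x3=(-1.3395, 1.5575)
step 14: x0=(-0.1608, 1.5188) x1=(-0.8293, -1.1334) x2=(1.5813, -1.7398) x3=(-1.3203, 1.5693)
step 15: x0=(-0.1767, 1.5320) x1=(-0.8455, -1.1381) x2=(1.5767, -1.7524) x3=(-1.3008, 1.5810)
step 16: x0=(-0.1932, 1.5453) x1=(-0.8616, -1.1427) x2=(1.5720, -1.7651) x3=(-1.2810, 1.5927)
step 17: x0=(-0.2100, 1.5586) x1=(-0.8777, -1.1474) x2=(1.5673, -1.7777) x3=(-1.2610, 1.6044)
step 18: x0=(-0.2274, 1.5719) x1=(-0.8937, -1.1520) x2=(1.5625, -1.7903) x3=(-1.2405, 1.6160)
step 19: x0=(-0.2453, 1.5854) x1=(-0.9097, -1.1567) x2=(1.5577, -1.8029) x3=(-1.2198, 1.6276)
step 20: x0=(-0.2639, 1.5989) x1=(-0.9257, -1.1614) x2=(1.5529, -1.8154) x3=(-1.1986, 1.6391)
step 21: x0=(-0.2830, 1.6124) x1=(-0.9417, -1.1661) x2=(1.5480, -1.8280) x3=(-1.1771, 1.6506)
step 22: x0=(-0.3029, 1.6261) x1=(-0.9576, -1.1708) x2=(1.5430, -1.8405) x3=(-1.1550, 1.6620)
step 23: x0=(-0.3236, 1.6398) x1=(-0.9735, -1.1756) x2=(1.5380, -1.8530) x3=(-1.1325, 1.6734)
step 24: x0=(-0.3451, 1.6536) x1=(-0.9893, -1.1803) x2=(1.5330, -1.8655) x3=(-1.1094, 1.6847)
step 25: x0=(-0.3676, 1.6674) x1=(-1.0051, -1.1851) x2=(1.5279, -1.8780) x3=(-1.0857, 1.6960)
step 26: x0=(-0.3913, 1.6813) x1=(-1.0209, -1.1898) x2=(1.5227, -1.8904) x3=(-1.0613, 1.7072)
step 27: x0=(-0.4162, 1.6954) x1=(-1.0366, -1.1946) x2=(1.5175, -1.9028) x3=(-1.0361, 1.7183)
step 28: x0=(-0.4427, 1.7095) x1=(-1.0523, -1.1994) x2=(1.5123, -1.9153) x3=(-1.0099, 1.7294)
step 29: x0=(-0.4710, 1.7237) x1=(-1.0680, -1.2041) x2=(1.5070, -1.9277) x3=(-0.9826, 1.7404)
step 30: x0=(-0.5015, 1.7380) x1=(-1.0836, -1.2089) x2=(1.5017, -1.9401) x3=(-0.9539, 1.7513)
step 31: x0=(-0.5349, 1.7525) x1=(-1.0992, -1.2137) x2=(1.4963, -1.9524) x3=(-0.9234, 1.7622)
step 32: x0=(-0.5723, 1.7671) x1=(-1.1148, -1.2186) x2=(1.4909, -1.9648) x3=(-0.8905, 1.7729)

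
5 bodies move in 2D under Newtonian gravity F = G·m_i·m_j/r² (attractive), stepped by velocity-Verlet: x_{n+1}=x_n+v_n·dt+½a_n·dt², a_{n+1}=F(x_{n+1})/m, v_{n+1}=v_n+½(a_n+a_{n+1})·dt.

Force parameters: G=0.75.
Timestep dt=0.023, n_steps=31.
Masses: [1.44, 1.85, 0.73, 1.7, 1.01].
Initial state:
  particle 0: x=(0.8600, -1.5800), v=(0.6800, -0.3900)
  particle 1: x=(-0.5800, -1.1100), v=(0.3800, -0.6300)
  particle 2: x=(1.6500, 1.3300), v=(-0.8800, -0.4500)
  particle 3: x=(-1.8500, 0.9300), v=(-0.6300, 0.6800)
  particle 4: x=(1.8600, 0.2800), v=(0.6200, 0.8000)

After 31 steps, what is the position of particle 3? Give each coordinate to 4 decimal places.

(-2.2379, 1.3627)

step 0: x0=(0.8600, -1.5800) x1=(-0.5800, -1.1100) x2=(1.6500, 1.3300) x3=(-1.8500, 0.9300) x4=(1.8600, 0.2800)
step 1: x0=(0.8755, -1.5888) x1=(-0.5711, -1.1245) x2=(1.6297, 1.3194) x3=(-1.8644, 0.9456) x4=(1.8741, 0.2984)
step 2: x0=(0.8907, -1.5975) x1=(-0.5620, -1.1388) x2=(1.6094, 1.3084) x3=(-1.8787, 0.9610) x4=(1.8880, 0.3170)
step 3: x0=(0.9056, -1.6058) x1=(-0.5527, -1.1532) x2=(1.5891, 1.2968) x3=(-1.8928, 0.9763) x4=(1.9017, 0.3357)
step 4: x0=(0.9202, -1.6140) x1=(-0.5431, -1.1674) x2=(1.5688, 1.2848) x3=(-1.9068, 0.9915) x4=(1.9151, 0.3545)
step 5: x0=(0.9346, -1.6219) x1=(-0.5333, -1.1816) x2=(1.5486, 1.2723) x3=(-1.9206, 1.0065) x4=(1.9282, 0.3734)
step 6: x0=(0.9486, -1.6296) x1=(-0.5233, -1.1958) x2=(1.5283, 1.2592) x3=(-1.9344, 1.0215) x4=(1.9410, 0.3925)
step 7: x0=(0.9624, -1.6371) x1=(-0.5130, -1.2099) x2=(1.5082, 1.2457) x3=(-1.9479, 1.0363) x4=(1.9535, 0.4117)
step 8: x0=(0.9759, -1.6443) x1=(-0.5025, -1.2239) x2=(1.4881, 1.2316) x3=(-1.9614, 1.0510) x4=(1.9657, 0.4310)
step 9: x0=(0.9890, -1.6513) x1=(-0.4917, -1.2378) x2=(1.4682, 1.2170) x3=(-1.9747, 1.0656) x4=(1.9776, 0.4505)
step 10: x0=(1.0019, -1.6582) x1=(-0.4807, -1.2517) x2=(1.4484, 1.2019) x3=(-1.9879, 1.0801) x4=(1.9891, 0.4702)
step 11: x0=(1.0145, -1.6648) x1=(-0.4695, -1.2656) x2=(1.4288, 1.1863) x3=(-2.0009, 1.0944) x4=(2.0003, 0.4900)
step 12: x0=(1.0268, -1.6712) x1=(-0.4580, -1.2794) x2=(1.4094, 1.1701) x3=(-2.0139, 1.1087) x4=(2.0111, 0.5099)
step 13: x0=(1.0388, -1.6774) x1=(-0.4463, -1.2931) x2=(1.3902, 1.1535) x3=(-2.0267, 1.1229) x4=(2.0215, 0.5300)
step 14: x0=(1.0505, -1.6834) x1=(-0.4343, -1.3068) x2=(1.3712, 1.1363) x3=(-2.0394, 1.1370) x4=(2.0315, 0.5502)
step 15: x0=(1.0619, -1.6892) x1=(-0.4221, -1.3204) x2=(1.3526, 1.1187) x3=(-2.0519, 1.1509) x4=(2.0411, 0.5706)
step 16: x0=(1.0730, -1.6948) x1=(-0.4097, -1.3339) x2=(1.3342, 1.1006) x3=(-2.0644, 1.1648) x4=(2.0502, 0.5910)
step 17: x0=(1.0838, -1.7002) x1=(-0.3970, -1.3474) x2=(1.3161, 1.0821) x3=(-2.0767, 1.1786) x4=(2.0590, 0.6115)
step 18: x0=(1.0943, -1.7054) x1=(-0.3840, -1.3609) x2=(1.2984, 1.0632) x3=(-2.0890, 1.1923) x4=(2.0672, 0.6321)
step 19: x0=(1.1045, -1.7104) x1=(-0.3708, -1.3743) x2=(1.2810, 1.0439) x3=(-2.1011, 1.2059) x4=(2.0750, 0.6528)
step 20: x0=(1.1143, -1.7152) x1=(-0.3574, -1.3876) x2=(1.2639, 1.0242) x3=(-2.1131, 1.2194) x4=(2.0824, 0.6735)
step 21: x0=(1.1239, -1.7199) x1=(-0.3436, -1.4009) x2=(1.2472, 1.0042) x3=(-2.1249, 1.2328) x4=(2.0893, 0.6942)
step 22: x0=(1.1331, -1.7243) x1=(-0.3297, -1.4141) x2=(1.2308, 0.9838) x3=(-2.1367, 1.2462) x4=(2.0957, 0.7149)
step 23: x0=(1.1420, -1.7286) x1=(-0.3154, -1.4273) x2=(1.2149, 0.9632) x3=(-2.1484, 1.2594) x4=(2.1017, 0.7356)
step 24: x0=(1.1506, -1.7327) x1=(-0.3009, -1.4404) x2=(1.1992, 0.9422) x3=(-2.1599, 1.2726) x4=(2.1072, 0.7563)
step 25: x0=(1.1588, -1.7366) x1=(-0.2862, -1.4534) x2=(1.1839, 0.9211) x3=(-2.1714, 1.2857) x4=(2.1123, 0.7769)
step 26: x0=(1.1667, -1.7403) x1=(-0.2711, -1.4664) x2=(1.1690, 0.8997) x3=(-2.1827, 1.2988) x4=(2.1170, 0.7975)
step 27: x0=(1.1743, -1.7438) x1=(-0.2558, -1.4794) x2=(1.1543, 0.8781) x3=(-2.1940, 1.3117) x4=(2.1212, 0.8180)
step 28: x0=(1.1815, -1.7472) x1=(-0.2402, -1.4923) x2=(1.1400, 0.8563) x3=(-2.2051, 1.3246) x4=(2.1250, 0.8384)
step 29: x0=(1.1883, -1.7504) x1=(-0.2243, -1.5051) x2=(1.1260, 0.8344) x3=(-2.2162, 1.3374) x4=(2.1283, 0.8587)
step 30: x0=(1.1948, -1.7534) x1=(-0.2082, -1.5178) x2=(1.1123, 0.8123) x3=(-2.2271, 1.3501) x4=(2.1313, 0.8788)
step 31: x0=(1.2010, -1.7562) x1=(-0.1917, -1.5305) x2=(1.0989, 0.7901) x3=(-2.2379, 1.3627) x4=(2.1339, 0.8989)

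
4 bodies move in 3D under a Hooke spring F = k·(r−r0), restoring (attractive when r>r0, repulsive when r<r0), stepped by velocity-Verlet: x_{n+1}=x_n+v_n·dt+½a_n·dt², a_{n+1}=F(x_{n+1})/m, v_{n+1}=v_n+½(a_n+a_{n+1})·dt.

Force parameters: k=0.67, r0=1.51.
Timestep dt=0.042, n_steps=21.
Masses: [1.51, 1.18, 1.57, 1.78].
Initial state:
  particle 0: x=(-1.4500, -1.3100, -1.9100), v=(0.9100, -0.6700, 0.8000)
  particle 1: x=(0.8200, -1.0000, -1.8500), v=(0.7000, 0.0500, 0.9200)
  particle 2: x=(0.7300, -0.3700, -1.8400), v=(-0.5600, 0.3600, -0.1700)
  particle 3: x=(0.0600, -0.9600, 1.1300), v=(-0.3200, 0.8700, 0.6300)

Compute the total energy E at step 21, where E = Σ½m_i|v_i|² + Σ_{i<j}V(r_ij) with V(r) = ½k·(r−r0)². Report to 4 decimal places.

7.3172

step 0: x0=(-1.4500, -1.3100, -1.9100) x1=(0.8200, -1.0000, -1.8500) x2=(0.7300, -0.3700, -1.8400) x3=(0.0600, -0.9600, 1.1300)
step 1: x0=(-1.4108, -1.3379, -1.8757) x1=(0.8489, -0.9984, -1.8106) x2=(0.7060, -0.3548, -1.8466) x3=(0.0465, -0.9234, 1.1549)
step 2: x0=(-1.3699, -1.3652, -1.8401) x1=(0.8768, -0.9977, -1.7697) x2=(0.6811, -0.3395, -1.8520) x3=(0.0330, -0.8868, 1.1766)
step 3: x0=(-1.3271, -1.3920, -1.8032) x1=(0.9037, -0.9978, -1.7272) x2=(0.6551, -0.3240, -1.8563) x3=(0.0195, -0.8503, 1.1952)
step 4: x0=(-1.2827, -1.4182, -1.7649) x1=(0.9297, -0.9987, -1.6831) x2=(0.6283, -0.3085, -1.8596) x3=(0.0060, -0.8138, 1.2107)
step 5: x0=(-1.2367, -1.4437, -1.7254) x1=(0.9548, -1.0003, -1.6374) x2=(0.6005, -0.2929, -1.8617) x3=(-0.0074, -0.7774, 1.2231)
step 6: x0=(-1.1892, -1.4685, -1.6847) x1=(0.9790, -1.0025, -1.5902) x2=(0.5719, -0.2774, -1.8627) x3=(-0.0208, -0.7411, 1.2323)
step 7: x0=(-1.1403, -1.4927, -1.6428) x1=(1.0023, -1.0053, -1.5413) x2=(0.5424, -0.2619, -1.8626) x3=(-0.0340, -0.7051, 1.2386)
step 8: x0=(-1.0900, -1.5161, -1.5997) x1=(1.0247, -1.0086, -1.4909) x2=(0.5121, -0.2465, -1.8613) x3=(-0.0470, -0.6692, 1.2418)
step 9: x0=(-1.0385, -1.5389, -1.5555) x1=(1.0462, -1.0122, -1.4390) x2=(0.4810, -0.2312, -1.8590) x3=(-0.0599, -0.6336, 1.2421)
step 10: x0=(-0.9857, -1.5608, -1.5102) x1=(1.0668, -1.0162, -1.3857) x2=(0.4493, -0.2161, -1.8555) x3=(-0.0726, -0.5983, 1.2395)
step 11: x0=(-0.9319, -1.5820, -1.4639) x1=(1.0864, -1.0204, -1.3309) x2=(0.4169, -0.2011, -1.8508) x3=(-0.0850, -0.5633, 1.2341)
step 12: x0=(-0.8770, -1.6025, -1.4165) x1=(1.1051, -1.0248, -1.2749) x2=(0.3840, -0.1864, -1.8450) x3=(-0.0972, -0.5287, 1.2259)
step 13: x0=(-0.8212, -1.6221, -1.3682) x1=(1.1229, -1.0292, -1.2176) x2=(0.3506, -0.1719, -1.8379) x3=(-0.1091, -0.4944, 1.2150)
step 14: x0=(-0.7646, -1.6410, -1.3190) x1=(1.1398, -1.0337, -1.1591) x2=(0.3166, -0.1576, -1.8297) x3=(-0.1206, -0.4606, 1.2015)
step 15: x0=(-0.7072, -1.6590, -1.2689) x1=(1.1556, -1.0382, -1.0996) x2=(0.2823, -0.1437, -1.8204) x3=(-0.1319, -0.4272, 1.1855)
step 16: x0=(-0.6490, -1.6763, -1.2179) x1=(1.1706, -1.0427, -1.0390) x2=(0.2477, -0.1300, -1.8098) x3=(-0.1428, -0.3943, 1.1671)
step 17: x0=(-0.5903, -1.6928, -1.1662) x1=(1.1845, -1.0469, -0.9776) x2=(0.2128, -0.1167, -1.7980) x3=(-0.1534, -0.3618, 1.1464)
step 18: x0=(-0.5309, -1.7084, -1.1137) x1=(1.1975, -1.0510, -0.9153) x2=(0.1776, -0.1038, -1.7850) x3=(-0.1636, -0.3299, 1.1234)
step 19: x0=(-0.4711, -1.7233, -1.0606) x1=(1.2095, -1.0548, -0.8523) x2=(0.1423, -0.0912, -1.7708) x3=(-0.1734, -0.2984, 1.0982)
step 20: x0=(-0.4109, -1.7374, -1.0068) x1=(1.2206, -1.0584, -0.7886) x2=(0.1069, -0.0790, -1.7553) x3=(-0.1829, -0.2675, 1.0711)
step 21: x0=(-0.3503, -1.7506, -0.9524) x1=(1.2307, -1.0616, -0.7244) x2=(0.0714, -0.0672, -1.7387) x3=(-0.1919, -0.2372, 1.0420)
step 0 velocities: v0=(0.9100, -0.6700, 0.8000) v1=(0.7000, 0.0500, 0.9200) v2=(-0.5600, 0.3600, -0.1700) v3=(-0.3200, 0.8700, 0.6300)
step 0: KE=3.7259, PE=3.5929, E=7.3188
step 21 velocities: v0=(1.4458, -0.3054, 1.3002) v1=(0.2293, -0.0712, 1.5337) v2=(-0.8450, 0.2746, 0.4112) v3=(-0.2111, 0.7163, -0.7138)
step 21: KE=6.0488, PE=1.2684, E=7.3172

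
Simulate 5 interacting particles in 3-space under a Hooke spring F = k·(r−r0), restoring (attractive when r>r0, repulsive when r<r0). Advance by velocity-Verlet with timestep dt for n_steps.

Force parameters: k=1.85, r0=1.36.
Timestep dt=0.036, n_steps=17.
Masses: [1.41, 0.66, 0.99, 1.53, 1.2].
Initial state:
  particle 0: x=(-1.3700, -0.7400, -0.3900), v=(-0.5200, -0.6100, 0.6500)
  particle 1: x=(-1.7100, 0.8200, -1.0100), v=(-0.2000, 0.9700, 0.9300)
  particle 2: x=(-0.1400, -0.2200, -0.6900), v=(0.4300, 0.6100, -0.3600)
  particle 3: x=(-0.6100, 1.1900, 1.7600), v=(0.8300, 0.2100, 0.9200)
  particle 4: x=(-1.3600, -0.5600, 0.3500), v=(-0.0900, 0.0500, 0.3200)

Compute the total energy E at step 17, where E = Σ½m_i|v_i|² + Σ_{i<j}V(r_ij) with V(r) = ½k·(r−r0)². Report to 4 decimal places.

step 0: x0=(-1.3700, -0.7400, -0.3900) x1=(-1.7100, 0.8200, -1.0100) x2=(-0.1400, -0.2200, -0.6900) x3=(-0.6100, 1.1900, 1.7600) x4=(-1.3600, -0.5600, 0.3500)
step 1: x0=(-1.3884, -0.7609, -0.3662) x1=(-1.7150, 0.8534, -0.9726) x2=(-0.1256, -0.1969, -0.7013) x3=(-0.5810, 1.1954, 1.7895) x4=(-1.3628, -0.5568, 0.3621)
step 2: x0=(-1.4062, -0.7796, -0.3416) x1=(-1.7153, 0.8834, -0.9274) x2=(-0.1137, -0.1714, -0.7091) x3=(-0.5538, 1.1965, 1.8118) x4=(-1.3647, -0.5508, 0.3754)
step 3: x0=(-1.4231, -0.7960, -0.3163) x1=(-1.7110, 0.9099, -0.8746) x2=(-0.1043, -0.1437, -0.7132) x3=(-0.5285, 1.1933, 1.8268) x4=(-1.3655, -0.5419, 0.3898)
step 4: x0=(-1.4392, -0.8100, -0.2903) x1=(-1.7020, 0.9326, -0.8144) x2=(-0.0975, -0.1140, -0.7135) x3=(-0.5052, 1.1858, 1.8346) x4=(-1.3651, -0.5300, 0.4054)
step 5: x0=(-1.4543, -0.8216, -0.2635) x1=(-1.6883, 0.9515, -0.7471) x2=(-0.0936, -0.0822, -0.7098) x3=(-0.4839, 1.1741, 1.8352) x4=(-1.3636, -0.5151, 0.4221)
step 6: x0=(-1.4683, -0.8307, -0.2360) x1=(-1.6701, 0.9665, -0.6732) x2=(-0.0924, -0.0487, -0.7022) x3=(-0.4648, 1.1584, 1.8288) x4=(-1.3608, -0.4973, 0.4399)
step 7: x0=(-1.4812, -0.8373, -0.2078) x1=(-1.6477, 0.9776, -0.5932) x2=(-0.0940, -0.0136, -0.6905) x3=(-0.4478, 1.1387, 1.8156) x4=(-1.3566, -0.4765, 0.4589)
step 8: x0=(-1.4930, -0.8415, -0.1789) x1=(-1.6211, 0.9850, -0.5076) x2=(-0.0985, 0.0230, -0.6748) x3=(-0.4329, 1.1152, 1.7960) x4=(-1.3511, -0.4529, 0.4789)
step 9: x0=(-1.5035, -0.8432, -0.1494) x1=(-1.5908, 0.9888, -0.4170) x2=(-0.1056, 0.0607, -0.6551) x3=(-0.4201, 1.0882, 1.7702) x4=(-1.3442, -0.4267, 0.4999)
step 10: x0=(-1.5128, -0.8425, -0.1192) x1=(-1.5570, 0.9891, -0.3220) x2=(-0.1154, 0.0995, -0.6315) x3=(-0.4093, 1.0578, 1.7387) x4=(-1.3359, -0.3979, 0.5220)
step 11: x0=(-1.5207, -0.8395, -0.0884) x1=(-1.5202, 0.9863, -0.2235) x2=(-0.1276, 0.1390, -0.6041) x3=(-0.4005, 1.0242, 1.7018) x4=(-1.3262, -0.3667, 0.5450)
step 12: x0=(-1.5274, -0.8341, -0.0570) x1=(-1.4808, 0.9805, -0.1219) x2=(-0.1423, 0.1790, -0.5732) x3=(-0.3936, 0.9877, 1.6600) x4=(-1.3151, -0.3335, 0.5689)
step 13: x0=(-1.5327, -0.8266, -0.0251) x1=(-1.4392, 0.9723, -0.0181) x2=(-0.1591, 0.2193, -0.5388) x3=(-0.3885, 0.9487, 1.6140) x4=(-1.3028, -0.2983, 0.5937)
step 14: x0=(-1.5366, -0.8169, 0.0074) x1=(-1.3959, 0.9618, 0.0873) x2=(-0.1779, 0.2598, -0.5014) x3=(-0.3849, 0.9073, 1.5640) x4=(-1.2893, -0.2615, 0.6193)
step 15: x0=(-1.5393, -0.8052, 0.0403) x1=(-1.3513, 0.9495, 0.1937) x2=(-0.1985, 0.3001, -0.4611) x3=(-0.3828, 0.8638, 1.5109) x4=(-1.2747, -0.2235, 0.6456)
step 16: x0=(-1.5406, -0.7916, 0.0736) x1=(-1.3060, 0.9359, 0.3004) x2=(-0.2207, 0.3401, -0.4183) x3=(-0.3819, 0.8186, 1.4550) x4=(-1.2591, -0.1844, 0.6726)
step 17: x0=(-1.5407, -0.7762, 0.1074) x1=(-1.2604, 0.9213, 0.4070) x2=(-0.2444, 0.3797, -0.3734) x3=(-0.3821, 0.7719, 1.3970) x4=(-1.2427, -0.1446, 0.7002)
step 0 velocities: v0=(-0.5200, -0.6100, 0.6500) v1=(-0.2000, 0.9700, 0.9300) v2=(0.4300, 0.6100, -0.3600) v3=(0.8300, 0.2100, 0.9200) v4=(-0.0900, 0.0500, 0.3200)
step 0: KE=2.9758, PE=9.1280, E=12.1038
step 17 velocities: v0=(0.0142, 0.4519, 0.9419) v1=(1.2623, -0.4119, 2.9513) v2=(-0.6735, 1.0919, 1.2717) v3=(-0.0139, -1.3153, -1.6324) v4=(0.4644, 1.1095, 0.7735)
step 17: KE=10.4303, PE=1.6587, E=12.0889

12.0889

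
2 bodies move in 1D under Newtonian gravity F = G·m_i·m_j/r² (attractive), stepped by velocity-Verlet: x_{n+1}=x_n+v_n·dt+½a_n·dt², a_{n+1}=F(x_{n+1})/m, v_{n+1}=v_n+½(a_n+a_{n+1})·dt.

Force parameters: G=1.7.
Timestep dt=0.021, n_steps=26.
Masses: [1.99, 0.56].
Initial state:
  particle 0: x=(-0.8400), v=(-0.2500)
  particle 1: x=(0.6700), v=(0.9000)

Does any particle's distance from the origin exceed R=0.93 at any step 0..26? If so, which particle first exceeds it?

step 0: x0=(-0.8400) x1=(0.6700)
step 1: x0=(-0.8452) x1=(0.6886)
step 2: x0=(-0.8501) x1=(0.7065)
step 3: x0=(-0.8549) x1=(0.7238)
step 4: x0=(-0.8596) x1=(0.7406)
step 5: x0=(-0.8641) x1=(0.7567)
step 6: x0=(-0.8684) x1=(0.7723)
step 7: x0=(-0.8725) x1=(0.7873)
step 8: x0=(-0.8765) x1=(0.8018)
step 9: x0=(-0.8804) x1=(0.8157)
step 10: x0=(-0.8841) x1=(0.8291)
step 11: x0=(-0.8877) x1=(0.8421)
step 12: x0=(-0.8911) x1=(0.8545)
step 13: x0=(-0.8944) x1=(0.8664)
step 14: x0=(-0.8975) x1=(0.8779)
step 15: x0=(-0.9006) x1=(0.8889)
step 16: x0=(-0.9034) x1=(0.8994)
step 17: x0=(-0.9062) x1=(0.9094)
step 18: x0=(-0.9088) x1=(0.9190)
step 19: x0=(-0.9114) x1=(0.9282)
step 20: x0=(-0.9137) x1=(0.9369)
step 21: x0=(-0.9160) x1=(0.9452)
step 22: x0=(-0.9181) x1=(0.9530)
step 23: x0=(-0.9202) x1=(0.9604)
step 24: x0=(-0.9221) x1=(0.9674)
step 25: x0=(-0.9238) x1=(0.9740)
step 26: x0=(-0.9255) x1=(0.9802)

yes, particle 1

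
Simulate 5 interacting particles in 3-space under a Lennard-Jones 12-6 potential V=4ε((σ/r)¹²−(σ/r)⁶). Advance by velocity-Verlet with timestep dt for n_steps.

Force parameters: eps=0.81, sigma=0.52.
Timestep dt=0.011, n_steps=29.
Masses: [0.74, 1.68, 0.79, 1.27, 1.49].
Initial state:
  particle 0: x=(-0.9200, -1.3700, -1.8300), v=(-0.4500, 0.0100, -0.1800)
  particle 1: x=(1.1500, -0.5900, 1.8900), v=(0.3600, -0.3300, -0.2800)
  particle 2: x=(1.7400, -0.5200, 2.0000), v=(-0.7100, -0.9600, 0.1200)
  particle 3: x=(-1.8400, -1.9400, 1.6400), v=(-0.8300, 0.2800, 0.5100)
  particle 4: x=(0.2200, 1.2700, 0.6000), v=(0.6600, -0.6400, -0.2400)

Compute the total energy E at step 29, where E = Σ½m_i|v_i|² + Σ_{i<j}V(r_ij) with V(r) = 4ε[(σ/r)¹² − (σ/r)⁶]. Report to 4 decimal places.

1.4657

step 0: x0=(-0.9200, -1.3700, -1.8300) x1=(1.1500, -0.5900, 1.8900) x2=(1.7400, -0.5200, 2.0000) x3=(-1.8400, -1.9400, 1.6400) x4=(0.2200, 1.2700, 0.6000)
step 1: x0=(-0.9249, -1.3699, -1.8320) x1=(1.1540, -0.5936, 1.8869) x2=(1.7320, -0.5306, 2.0013) x3=(-1.8491, -1.9369, 1.6456) x4=(0.2273, 1.2630, 0.5974)
step 2: x0=(-0.9299, -1.3698, -1.8340) x1=(1.1582, -0.5972, 1.8839) x2=(1.7238, -0.5412, 2.0025) x3=(-1.8583, -1.9338, 1.6512) x4=(0.2345, 1.2559, 0.5947)
step 3: x0=(-0.9348, -1.3697, -1.8359) x1=(1.1623, -0.6008, 1.8808) x2=(1.7157, -0.5518, 2.0038) x3=(-1.8674, -1.9308, 1.6568) x4=(0.2418, 1.2489, 0.5921)
step 4: x0=(-0.9398, -1.3696, -1.8379) x1=(1.1662, -0.6045, 1.8777) x2=(1.7081, -0.5623, 2.0052) x3=(-1.8765, -1.9277, 1.6624) x4=(0.2490, 1.2418, 0.5894)
step 5: x0=(-0.9447, -1.3694, -1.8399) x1=(1.1695, -0.6081, 1.8745) x2=(1.7015, -0.5728, 2.0068) x3=(-1.8856, -1.9246, 1.6680) x4=(0.2563, 1.2348, 0.5868)
step 6: x0=(-0.9497, -1.3693, -1.8419) x1=(1.1721, -0.6119, 1.8711) x2=(1.6966, -0.5832, 2.0088) x3=(-1.8948, -1.9215, 1.6737) x4=(0.2636, 1.2278, 0.5842)
step 7: x0=(-0.9546, -1.3692, -1.8439) x1=(1.1737, -0.6157, 1.8674) x2=(1.6939, -0.5934, 2.0114) x3=(-1.9039, -1.9184, 1.6793) x4=(0.2708, 1.2207, 0.5815)
step 8: x0=(-0.9596, -1.3691, -1.8458) x1=(1.1741, -0.6195, 1.8634) x2=(1.6937, -0.6035, 2.0147) x3=(-1.9130, -1.9154, 1.6849) x4=(0.2781, 1.2137, 0.5789)
step 9: x0=(-0.9645, -1.3690, -1.8478) x1=(1.1734, -0.6233, 1.8591) x2=(1.6958, -0.6136, 2.0187) x3=(-1.9222, -1.9123, 1.6905) x4=(0.2853, 1.2066, 0.5762)
step 10: x0=(-0.9695, -1.3689, -1.8498) x1=(1.1718, -0.6272, 1.8545) x2=(1.6998, -0.6236, 2.0233) x3=(-1.9313, -1.9092, 1.6961) x4=(0.2926, 1.1996, 0.5736)
step 11: x0=(-0.9744, -1.3688, -1.8518) x1=(1.1696, -0.6311, 1.8497) x2=(1.7051, -0.6336, 2.0282) x3=(-1.9404, -1.9061, 1.7017) x4=(0.2999, 1.1926, 0.5710)
step 12: x0=(-0.9794, -1.3687, -1.8538) x1=(1.1670, -0.6350, 1.8448) x2=(1.7111, -0.6437, 2.0334) x3=(-1.9496, -1.9030, 1.7073) x4=(0.3071, 1.1855, 0.5683)
step 13: x0=(-0.9843, -1.3686, -1.8557) x1=(1.1644, -0.6389, 1.8398) x2=(1.7173, -0.6537, 2.0387) x3=(-1.9587, -1.9000, 1.7129) x4=(0.3144, 1.1785, 0.5657)
step 14: x0=(-0.9893, -1.3685, -1.8577) x1=(1.1618, -0.6428, 1.8349) x2=(1.7234, -0.6637, 2.0439) x3=(-1.9678, -1.8969, 1.7185) x4=(0.3216, 1.1714, 0.5630)
step 15: x0=(-0.9942, -1.3683, -1.8597) x1=(1.1594, -0.6467, 1.8300) x2=(1.7292, -0.6737, 2.0491) x3=(-1.9769, -1.8938, 1.7241) x4=(0.3289, 1.1644, 0.5604)
step 16: x0=(-0.9992, -1.3682, -1.8617) x1=(1.1572, -0.6505, 1.8252) x2=(1.7346, -0.6837, 2.0540) x3=(-1.9861, -1.8907, 1.7298) x4=(0.3362, 1.1574, 0.5578)
step 17: x0=(-1.0041, -1.3681, -1.8637) x1=(1.1551, -0.6545, 1.8205) x2=(1.7395, -0.6937, 2.0588) x3=(-1.9952, -1.8876, 1.7354) x4=(0.3434, 1.1503, 0.5551)
step 18: x0=(-1.0091, -1.3680, -1.8656) x1=(1.1534, -0.6584, 1.8159) x2=(1.7439, -0.7036, 2.0634) x3=(-2.0043, -1.8846, 1.7410) x4=(0.3507, 1.1433, 0.5525)
step 19: x0=(-1.0140, -1.3679, -1.8676) x1=(1.1518, -0.6623, 1.8114) x2=(1.7477, -0.7135, 2.0677) x3=(-2.0135, -1.8815, 1.7466) x4=(0.3579, 1.1362, 0.5498)
step 20: x0=(-1.0190, -1.3678, -1.8696) x1=(1.1505, -0.6663, 1.8070) x2=(1.7511, -0.7233, 2.0718) x3=(-2.0226, -1.8784, 1.7522) x4=(0.3652, 1.1292, 0.5472)
step 21: x0=(-1.0239, -1.3677, -1.8716) x1=(1.1495, -0.6703, 1.8027) x2=(1.7539, -0.7331, 2.0757) x3=(-2.0317, -1.8753, 1.7578) x4=(0.3725, 1.1221, 0.5446)
step 22: x0=(-1.0289, -1.3676, -1.8736) x1=(1.1487, -0.6743, 1.7985) x2=(1.7562, -0.7429, 2.0794) x3=(-2.0409, -1.8722, 1.7634) x4=(0.3797, 1.1151, 0.5419)
step 23: x0=(-1.0338, -1.3675, -1.8755) x1=(1.1481, -0.6783, 1.7945) x2=(1.7581, -0.7525, 2.0828) x3=(-2.0500, -1.8692, 1.7690) x4=(0.3870, 1.1081, 0.5393)
step 24: x0=(-1.0388, -1.3674, -1.8775) x1=(1.1478, -0.6824, 1.7905) x2=(1.7594, -0.7622, 2.0861) x3=(-2.0591, -1.8661, 1.7746) x4=(0.3943, 1.1010, 0.5367)
step 25: x0=(-1.0437, -1.3672, -1.8795) x1=(1.1476, -0.6865, 1.7866) x2=(1.7603, -0.7717, 2.0891) x3=(-2.0682, -1.8630, 1.7802) x4=(0.4015, 1.0940, 0.5340)
step 26: x0=(-1.0487, -1.3671, -1.8815) x1=(1.1477, -0.6906, 1.7829) x2=(1.7608, -0.7812, 2.0918) x3=(-2.0774, -1.8599, 1.7859) x4=(0.4088, 1.0869, 0.5314)
step 27: x0=(-1.0536, -1.3670, -1.8835) x1=(1.1480, -0.6948, 1.7792) x2=(1.7608, -0.7907, 2.0944) x3=(-2.0865, -1.8568, 1.7915) x4=(0.4160, 1.0799, 0.5287)
step 28: x0=(-1.0586, -1.3669, -1.8854) x1=(1.1485, -0.6990, 1.7756) x2=(1.7604, -0.8001, 2.0967) x3=(-2.0956, -1.8538, 1.7971) x4=(0.4233, 1.0729, 0.5261)
step 29: x0=(-1.0635, -1.3668, -1.8874) x1=(1.1491, -0.7032, 1.7722) x2=(1.7595, -0.8094, 2.0988) x3=(-2.1048, -1.8507, 1.8027) x4=(0.4306, 1.0658, 0.5235)
step 0 velocities: v0=(-0.4500, 0.0100, -0.1800) v1=(0.3600, -0.3300, -0.2800) v2=(-0.7100, -0.9600, 0.1200) v3=(-0.8300, 0.2800, 0.5100) v4=(0.6600, -0.6400, -0.2400)
step 0: KE=2.2470, PE=-0.7821, E=1.4648
step 29 velocities: v0=(-0.4500, 0.0100, -0.1800) v1=(0.0705, -0.3850, -0.3092) v2=(-0.0946, -0.8426, 0.1819) v3=(-0.8300, 0.2800, 0.5100) v4=(0.6601, -0.6402, -0.2399)
step 29: KE=1.9182, PE=-0.4525, E=1.4657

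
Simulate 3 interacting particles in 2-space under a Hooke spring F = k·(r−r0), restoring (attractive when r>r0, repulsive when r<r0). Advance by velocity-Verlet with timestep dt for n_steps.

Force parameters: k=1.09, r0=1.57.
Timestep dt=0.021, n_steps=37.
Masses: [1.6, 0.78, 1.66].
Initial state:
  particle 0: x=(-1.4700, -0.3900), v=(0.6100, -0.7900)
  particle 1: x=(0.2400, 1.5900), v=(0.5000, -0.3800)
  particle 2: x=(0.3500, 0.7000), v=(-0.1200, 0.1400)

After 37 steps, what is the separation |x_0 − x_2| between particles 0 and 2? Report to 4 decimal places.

step 0: x0=(-1.4700, -0.3900) x1=(0.2400, 1.5900) x2=(0.3500, 0.7000)
step 1: x0=(-1.4570, -0.4064) x1=(0.2503, 1.5820) x2=(0.3474, 0.7028)
step 2: x0=(-1.4437, -0.4225) x1=(0.2601, 1.5739) x2=(0.3447, 0.7053)
step 3: x0=(-1.4300, -0.4383) x1=(0.2694, 1.5657) x2=(0.3419, 0.7076)
step 4: x0=(-1.4160, -0.4537) x1=(0.2783, 1.5575) x2=(0.3390, 0.7095)
step 5: x0=(-1.4016, -0.4689) x1=(0.2867, 1.5492) x2=(0.3360, 0.7112)
step 6: x0=(-1.3870, -0.4836) x1=(0.2947, 1.5409) x2=(0.3328, 0.7125)
step 7: x0=(-1.3719, -0.4981) x1=(0.3022, 1.5325) x2=(0.3296, 0.7136)
step 8: x0=(-1.3566, -0.5122) x1=(0.3093, 1.5241) x2=(0.3262, 0.7143)
step 9: x0=(-1.3409, -0.5260) x1=(0.3160, 1.5157) x2=(0.3227, 0.7148)
step 10: x0=(-1.3249, -0.5394) x1=(0.3222, 1.5072) x2=(0.3191, 0.7149)
step 11: x0=(-1.3086, -0.5525) x1=(0.3281, 1.4987) x2=(0.3154, 0.7147)
step 12: x0=(-1.2919, -0.5652) x1=(0.3336, 1.4901) x2=(0.3115, 0.7142)
step 13: x0=(-1.2750, -0.5776) x1=(0.3386, 1.4816) x2=(0.3076, 0.7134)
step 14: x0=(-1.2577, -0.5897) x1=(0.3433, 1.4730) x2=(0.3035, 0.7123)
step 15: x0=(-1.2402, -0.6015) x1=(0.3477, 1.4644) x2=(0.2993, 0.7108)
step 16: x0=(-1.2224, -0.6129) x1=(0.3516, 1.4558) x2=(0.2950, 0.7091)
step 17: x0=(-1.2042, -0.6240) x1=(0.3553, 1.4472) x2=(0.2906, 0.7070)
step 18: x0=(-1.1858, -0.6347) x1=(0.3586, 1.4387) x2=(0.2861, 0.7046)
step 19: x0=(-1.1671, -0.6451) x1=(0.3615, 1.4301) x2=(0.2814, 0.7018)
step 20: x0=(-1.1482, -0.6552) x1=(0.3642, 1.4215) x2=(0.2767, 0.6988)
step 21: x0=(-1.1290, -0.6650) x1=(0.3665, 1.4130) x2=(0.2718, 0.6954)
step 22: x0=(-1.1095, -0.6744) x1=(0.3686, 1.4045) x2=(0.2668, 0.6917)
step 23: x0=(-1.0898, -0.6835) x1=(0.3704, 1.3960) x2=(0.2618, 0.6877)
step 24: x0=(-1.0698, -0.6923) x1=(0.3719, 1.3875) x2=(0.2566, 0.6834)
step 25: x0=(-1.0496, -0.7008) x1=(0.3732, 1.3791) x2=(0.2512, 0.6787)
step 26: x0=(-1.0292, -0.7090) x1=(0.3742, 1.3707) x2=(0.2458, 0.6737)
step 27: x0=(-1.0085, -0.7169) x1=(0.3750, 1.3623) x2=(0.2403, 0.6685)
step 28: x0=(-0.9877, -0.7245) x1=(0.3756, 1.3540) x2=(0.2347, 0.6629)
step 29: x0=(-0.9666, -0.7318) x1=(0.3760, 1.3458) x2=(0.2290, 0.6570)
step 30: x0=(-0.9453, -0.7388) x1=(0.3762, 1.3376) x2=(0.2231, 0.6508)
step 31: x0=(-0.9239, -0.7455) x1=(0.3762, 1.3294) x2=(0.2172, 0.6443)
step 32: x0=(-0.9022, -0.7520) x1=(0.3761, 1.3213) x2=(0.2112, 0.6375)
step 33: x0=(-0.8804, -0.7582) x1=(0.3758, 1.3133) x2=(0.2050, 0.6305)
step 34: x0=(-0.8584, -0.7641) x1=(0.3754, 1.3054) x2=(0.1988, 0.6231)
step 35: x0=(-0.8363, -0.7697) x1=(0.3748, 1.2975) x2=(0.1925, 0.6154)
step 36: x0=(-0.8140, -0.7751) x1=(0.3741, 1.2897) x2=(0.1861, 0.6075)
step 37: x0=(-0.7915, -0.7803) x1=(0.3733, 1.2820) x2=(0.1796, 0.5993)

1.6871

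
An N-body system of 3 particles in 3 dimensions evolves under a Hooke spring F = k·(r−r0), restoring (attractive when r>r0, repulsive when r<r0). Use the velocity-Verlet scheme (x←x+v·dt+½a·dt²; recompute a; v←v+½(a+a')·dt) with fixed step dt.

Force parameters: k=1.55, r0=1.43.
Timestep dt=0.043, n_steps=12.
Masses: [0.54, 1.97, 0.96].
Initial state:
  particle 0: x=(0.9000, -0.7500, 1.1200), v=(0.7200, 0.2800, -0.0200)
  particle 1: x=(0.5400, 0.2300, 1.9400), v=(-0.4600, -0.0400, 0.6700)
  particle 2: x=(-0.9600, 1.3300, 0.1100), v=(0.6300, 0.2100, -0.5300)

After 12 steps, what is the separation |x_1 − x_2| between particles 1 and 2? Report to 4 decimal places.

2.3099

step 0: x0=(0.9000, -0.7500, 1.1200) x1=(0.5400, 0.2300, 1.9400) x2=(-0.9600, 1.3300, 0.1100)
step 1: x0=(0.9285, -0.7353, 1.1176) x1=(0.5197, 0.2287, 1.9683) x2=(-0.9305, 1.3367, 0.0892)
step 2: x0=(0.9520, -0.7152, 1.1121) x1=(0.4984, 0.2282, 1.9953) x2=(-0.8961, 1.3387, 0.0726)
step 3: x0=(0.9705, -0.6897, 1.1035) x1=(0.4762, 0.2285, 2.0212) x2=(-0.8570, 1.3360, 0.0602)
step 4: x0=(0.9842, -0.6589, 1.0920) x1=(0.4530, 0.2296, 2.0458) x2=(-0.8133, 1.3287, 0.0520)
step 5: x0=(0.9931, -0.6228, 1.0776) x1=(0.4291, 0.2314, 2.0692) x2=(-0.7651, 1.3169, 0.0480)
step 6: x0=(0.9975, -0.5817, 1.0605) x1=(0.4043, 0.2339, 2.0912) x2=(-0.7129, 1.3009, 0.0483)
step 7: x0=(0.9974, -0.5358, 1.0409) x1=(0.3788, 0.2371, 2.1119) x2=(-0.6567, 1.2808, 0.0527)
step 8: x0=(0.9933, -0.4854, 1.0190) x1=(0.3527, 0.2410, 2.1312) x2=(-0.5968, 1.2568, 0.0612)
step 9: x0=(0.9854, -0.4308, 0.9950) x1=(0.3260, 0.2454, 2.1493) x2=(-0.5337, 1.2292, 0.0735)
step 10: x0=(0.9740, -0.3724, 0.9693) x1=(0.2989, 0.2504, 2.1660) x2=(-0.4677, 1.1984, 0.0895)
step 11: x0=(0.9595, -0.3107, 0.9421) x1=(0.2713, 0.2559, 2.1814) x2=(-0.3991, 1.1647, 0.1091)
step 12: x0=(0.9423, -0.2461, 0.9138) x1=(0.2435, 0.2619, 2.1954) x2=(-0.3283, 1.1283, 0.1319)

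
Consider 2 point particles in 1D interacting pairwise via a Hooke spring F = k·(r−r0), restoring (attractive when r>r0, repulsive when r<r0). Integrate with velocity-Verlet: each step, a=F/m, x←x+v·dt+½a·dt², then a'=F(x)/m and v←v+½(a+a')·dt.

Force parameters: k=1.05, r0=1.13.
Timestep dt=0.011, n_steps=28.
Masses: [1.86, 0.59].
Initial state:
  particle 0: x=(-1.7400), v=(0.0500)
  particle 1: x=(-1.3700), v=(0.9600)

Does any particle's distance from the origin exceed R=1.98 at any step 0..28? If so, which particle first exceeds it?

step 0: x0=(-1.7400) x1=(-1.3700)
step 1: x0=(-1.7395) x1=(-1.3594)
step 2: x0=(-1.7390) x1=(-1.3486)
step 3: x0=(-1.7386) x1=(-1.3376)
step 4: x0=(-1.7382) x1=(-1.3265)
step 5: x0=(-1.7379) x1=(-1.3152)
step 6: x0=(-1.7376) x1=(-1.3038)
step 7: x0=(-1.7374) x1=(-1.2922)
step 8: x0=(-1.7372) x1=(-1.2805)
step 9: x0=(-1.7371) x1=(-1.2686)
step 10: x0=(-1.7370) x1=(-1.2566)
step 11: x0=(-1.7369) x1=(-1.2444)
step 12: x0=(-1.7369) x1=(-1.2322)
step 13: x0=(-1.7370) x1=(-1.2197)
step 14: x0=(-1.7371) x1=(-1.2072)
step 15: x0=(-1.7372) x1=(-1.1945)
step 16: x0=(-1.7373) x1=(-1.1817)
step 17: x0=(-1.7375) x1=(-1.1687)
step 18: x0=(-1.7378) x1=(-1.1557)
step 19: x0=(-1.7381) x1=(-1.1425)
step 20: x0=(-1.7384) x1=(-1.1292)
step 21: x0=(-1.7387) x1=(-1.1158)
step 22: x0=(-1.7391) x1=(-1.1023)
step 23: x0=(-1.7395) x1=(-1.0887)
step 24: x0=(-1.7400) x1=(-1.0750)
step 25: x0=(-1.7405) x1=(-1.0612)
step 26: x0=(-1.7410) x1=(-1.0472)
step 27: x0=(-1.7415) x1=(-1.0332)
step 28: x0=(-1.7421) x1=(-1.0191)

no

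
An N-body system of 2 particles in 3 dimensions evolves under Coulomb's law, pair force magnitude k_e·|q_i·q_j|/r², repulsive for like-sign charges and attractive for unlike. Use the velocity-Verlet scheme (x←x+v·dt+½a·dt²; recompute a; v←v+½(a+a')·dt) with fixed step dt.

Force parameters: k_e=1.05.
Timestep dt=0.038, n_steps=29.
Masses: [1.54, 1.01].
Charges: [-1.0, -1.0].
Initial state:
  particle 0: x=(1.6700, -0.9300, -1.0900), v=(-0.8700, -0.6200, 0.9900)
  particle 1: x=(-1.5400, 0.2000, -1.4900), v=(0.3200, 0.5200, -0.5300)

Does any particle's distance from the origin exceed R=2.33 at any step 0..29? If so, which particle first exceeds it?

yes, particle 1

step 0: x0=(1.6700, -0.9300, -1.0900) x1=(-1.5400, 0.2000, -1.4900)
step 1: x0=(1.6370, -0.9536, -1.0524) x1=(-1.5279, 0.2198, -1.5101)
step 2: x0=(1.6040, -0.9772, -1.0147) x1=(-1.5159, 0.2396, -1.5303)
step 3: x0=(1.5712, -1.0008, -0.9771) x1=(-1.5041, 0.2595, -1.5505)
step 4: x0=(1.5384, -1.0245, -0.9394) x1=(-1.4923, 0.2794, -1.5707)
step 5: x0=(1.5057, -1.0482, -0.9017) x1=(-1.4807, 0.2994, -1.5909)
step 6: x0=(1.4731, -1.0719, -0.8640) x1=(-1.4692, 0.3194, -1.6112)
step 7: x0=(1.4405, -1.0957, -0.8263) x1=(-1.4578, 0.3395, -1.6315)
step 8: x0=(1.4080, -1.1195, -0.7886) x1=(-1.4466, 0.3596, -1.6518)
step 9: x0=(1.3756, -1.1433, -0.7508) x1=(-1.4354, 0.3798, -1.6722)
step 10: x0=(1.3433, -1.1672, -0.7130) x1=(-1.4244, 0.4001, -1.6926)
step 11: x0=(1.3111, -1.1912, -0.6752) x1=(-1.4135, 0.4204, -1.7130)
step 12: x0=(1.2789, -1.2151, -0.6374) x1=(-1.4026, 0.4408, -1.7335)
step 13: x0=(1.2468, -1.2392, -0.5995) x1=(-1.3919, 0.4613, -1.7540)
step 14: x0=(1.2148, -1.2632, -0.5616) x1=(-1.3814, 0.4818, -1.7746)
step 15: x0=(1.1828, -1.2873, -0.5237) x1=(-1.3709, 0.5024, -1.7952)
step 16: x0=(1.1509, -1.3115, -0.4857) x1=(-1.3605, 0.5231, -1.8158)
step 17: x0=(1.1191, -1.3357, -0.4477) x1=(-1.3502, 0.5438, -1.8366)
step 18: x0=(1.0873, -1.3599, -0.4097) x1=(-1.3400, 0.5646, -1.8573)
step 19: x0=(1.0556, -1.3842, -0.3716) x1=(-1.3299, 0.5855, -1.8782)
step 20: x0=(1.0239, -1.4086, -0.3335) x1=(-1.3198, 0.6065, -1.8990)
step 21: x0=(0.9923, -1.4330, -0.2954) x1=(-1.3099, 0.6275, -1.9200)
step 22: x0=(0.9608, -1.4574, -0.2572) x1=(-1.3001, 0.6486, -1.9410)
step 23: x0=(0.9293, -1.4819, -0.2190) x1=(-1.2903, 0.6698, -1.9620)
step 24: x0=(0.8978, -1.5064, -0.1807) x1=(-1.2806, 0.6910, -1.9831)
step 25: x0=(0.8664, -1.5310, -0.1424) x1=(-1.2709, 0.7123, -2.0043)
step 26: x0=(0.8351, -1.5556, -0.1041) x1=(-1.2614, 0.7337, -2.0255)
step 27: x0=(0.8037, -1.5803, -0.0657) x1=(-1.2519, 0.7552, -2.0468)
step 28: x0=(0.7725, -1.6050, -0.0273) x1=(-1.2424, 0.7767, -2.0682)
step 29: x0=(0.7412, -1.6298, 0.0112) x1=(-1.2331, 0.7983, -2.0896)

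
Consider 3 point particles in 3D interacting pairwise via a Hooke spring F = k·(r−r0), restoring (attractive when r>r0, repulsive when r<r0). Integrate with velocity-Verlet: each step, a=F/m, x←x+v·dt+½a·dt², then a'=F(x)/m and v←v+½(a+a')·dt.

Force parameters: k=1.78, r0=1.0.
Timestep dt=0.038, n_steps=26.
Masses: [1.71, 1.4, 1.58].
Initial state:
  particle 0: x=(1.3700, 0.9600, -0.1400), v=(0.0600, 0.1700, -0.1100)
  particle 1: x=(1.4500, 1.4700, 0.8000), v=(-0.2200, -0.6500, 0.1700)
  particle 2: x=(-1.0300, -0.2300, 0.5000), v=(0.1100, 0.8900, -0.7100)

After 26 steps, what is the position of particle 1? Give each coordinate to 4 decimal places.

step 0: x0=(1.3700, 0.9600, -0.1400) x1=(1.4500, 1.4700, 0.8000) x2=(-1.0300, -0.2300, 0.5000)
step 1: x0=(1.3711, 0.9659, -0.1438) x1=(1.4401, 1.4442, 0.8062) x2=(-1.0232, -0.1946, 0.4729)
step 2: x0=(1.3700, 0.9708, -0.1470) x1=(1.4272, 1.4164, 0.8119) x2=(-1.0113, -0.1563, 0.4454)
step 3: x0=(1.3666, 0.9746, -0.1495) x1=(1.4114, 1.3866, 0.8171) x2=(-0.9944, -0.1151, 0.4178)
step 4: x0=(1.3610, 0.9774, -0.1514) x1=(1.3926, 1.3550, 0.8217) x2=(-0.9725, -0.0713, 0.3900)
step 5: x0=(1.3532, 0.9793, -0.1527) x1=(1.3711, 1.3217, 0.8257) x2=(-0.9458, -0.0249, 0.3621)
step 6: x0=(1.3434, 0.9803, -0.1535) x1=(1.3469, 1.2868, 0.8291) x2=(-0.9144, 0.0239, 0.3342)
step 7: x0=(1.3315, 0.9804, -0.1539) x1=(1.3201, 1.2504, 0.8319) x2=(-0.8785, 0.0749, 0.3063)
step 8: x0=(1.3176, 0.9798, -0.1538) x1=(1.2909, 1.2128, 0.8341) x2=(-0.8384, 0.1279, 0.2785)
step 9: x0=(1.3019, 0.9784, -0.1533) x1=(1.2593, 1.1739, 0.8356) x2=(-0.7941, 0.1828, 0.2508)
step 10: x0=(1.2844, 0.9763, -0.1524) x1=(1.2256, 1.1340, 0.8365) x2=(-0.7461, 0.2393, 0.2233)
step 11: x0=(1.2652, 0.9737, -0.1513) x1=(1.1898, 1.0931, 0.8368) x2=(-0.6944, 0.2973, 0.1960)
step 12: x0=(1.2445, 0.9705, -0.1498) x1=(1.1523, 1.0515, 0.8364) x2=(-0.6395, 0.3566, 0.1690)
step 13: x0=(1.2224, 0.9668, -0.1482) x1=(1.1130, 1.0093, 0.8355) x2=(-0.5815, 0.4169, 0.1422)
step 14: x0=(1.1990, 0.9627, -0.1463) x1=(1.0723, 0.9665, 0.8339) x2=(-0.5208, 0.4781, 0.1158)
step 15: x0=(1.1744, 0.9584, -0.1443) x1=(1.0302, 0.9233, 0.8318) x2=(-0.4577, 0.5400, 0.0897)
step 16: x0=(1.1488, 0.9537, -0.1421) x1=(0.9870, 0.8799, 0.8291) x2=(-0.3926, 0.6025, 0.0640)
step 17: x0=(1.1224, 0.9489, -0.1399) x1=(0.9428, 0.8362, 0.8260) x2=(-0.3256, 0.6654, 0.0386)
step 18: x0=(1.0953, 0.9439, -0.1376) x1=(0.8979, 0.7924, 0.8223) x2=(-0.2571, 0.7284, 0.0135)
step 19: x0=(1.0676, 0.9389, -0.1352) x1=(0.8523, 0.7486, 0.8183) x2=(-0.1876, 0.7917, -0.0112)
step 20: x0=(1.0395, 0.9338, -0.1328) x1=(0.8063, 0.7048, 0.8138) x2=(-0.1171, 0.8549, -0.0357)
step 21: x0=(1.0111, 0.9287, -0.1304) x1=(0.7599, 0.6611, 0.8091) x2=(-0.0461, 0.9181, -0.0598)
step 22: x0=(0.9827, 0.9235, -0.1279) x1=(0.7133, 0.6174, 0.8040) x2=(0.0252, 0.9813, -0.0838)
step 23: x0=(0.9543, 0.9184, -0.1255) x1=(0.6664, 0.5739, 0.7987) x2=(0.0967, 1.0443, -0.1075)
step 24: x0=(0.9261, 0.9132, -0.1230) x1=(0.6195, 0.5305, 0.7931) x2=(0.1681, 1.1073, -0.1310)
step 25: x0=(0.8982, 0.9079, -0.1204) x1=(0.5724, 0.4873, 0.7872) x2=(0.2392, 1.1702, -0.1543)
step 26: x0=(0.8707, 0.9025, -0.1178) x1=(0.5253, 0.4444, 0.7808) x2=(0.3100, 1.2331, -0.1773)

(0.5253, 0.4444, 0.7808)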